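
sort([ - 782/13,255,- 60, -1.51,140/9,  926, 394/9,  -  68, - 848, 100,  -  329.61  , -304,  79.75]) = [-848, - 329.61, - 304, - 68, - 782/13,  -  60, - 1.51,140/9 , 394/9, 79.75, 100,255, 926] 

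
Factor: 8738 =2^1*17^1 * 257^1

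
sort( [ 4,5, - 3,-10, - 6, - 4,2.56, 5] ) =[ - 10, - 6,- 4, - 3,2.56,4,  5,5]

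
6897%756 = 93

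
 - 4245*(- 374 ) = 1587630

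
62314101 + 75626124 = 137940225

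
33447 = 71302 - 37855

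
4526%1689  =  1148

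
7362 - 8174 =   -  812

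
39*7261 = 283179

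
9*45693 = 411237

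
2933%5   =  3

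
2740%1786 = 954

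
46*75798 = 3486708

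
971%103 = 44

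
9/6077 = 9/6077= 0.00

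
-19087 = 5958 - 25045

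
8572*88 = 754336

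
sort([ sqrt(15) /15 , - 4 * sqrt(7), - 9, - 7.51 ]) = [ - 4*sqrt( 7),-9, - 7.51, sqrt( 15) /15]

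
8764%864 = 124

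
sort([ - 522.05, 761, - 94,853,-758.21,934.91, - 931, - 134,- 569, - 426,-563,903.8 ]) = [-931 , - 758.21,-569, - 563, - 522.05, - 426, - 134, - 94, 761 , 853 , 903.8, 934.91 ] 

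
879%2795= 879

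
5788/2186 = 2894/1093 = 2.65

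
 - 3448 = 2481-5929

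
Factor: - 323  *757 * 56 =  - 13692616  =  - 2^3*7^1 * 17^1*19^1 *757^1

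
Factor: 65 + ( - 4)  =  61 = 61^1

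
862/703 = 1 + 159/703  =  1.23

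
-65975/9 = -7331 + 4/9 = - 7330.56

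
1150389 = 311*3699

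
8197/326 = 8197/326=25.14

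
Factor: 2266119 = 3^2 * 251791^1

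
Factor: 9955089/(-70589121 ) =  - 3^2*307^1 * 1201^1*23529707^( - 1) = -3318363/23529707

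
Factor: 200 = 2^3*5^2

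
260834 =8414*31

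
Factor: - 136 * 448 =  - 2^9*7^1*17^1  =  - 60928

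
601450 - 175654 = 425796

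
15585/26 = 599 + 11/26= 599.42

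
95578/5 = 19115+3/5 = 19115.60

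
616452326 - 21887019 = 594565307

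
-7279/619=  - 12 + 149/619 = - 11.76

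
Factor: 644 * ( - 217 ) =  - 2^2*7^2 * 23^1*31^1  =  - 139748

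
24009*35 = 840315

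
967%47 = 27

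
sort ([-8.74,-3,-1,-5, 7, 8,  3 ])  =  [  -  8.74,-5,-3,-1, 3,7, 8] 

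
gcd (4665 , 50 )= 5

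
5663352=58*97644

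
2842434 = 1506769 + 1335665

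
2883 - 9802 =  - 6919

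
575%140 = 15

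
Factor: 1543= 1543^1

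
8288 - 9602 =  - 1314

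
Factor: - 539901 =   -  3^2* 239^1*251^1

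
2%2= 0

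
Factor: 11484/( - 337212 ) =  - 11/323 = - 11^1*17^( - 1)*19^ ( - 1) 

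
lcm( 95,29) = 2755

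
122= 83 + 39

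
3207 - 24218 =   -  21011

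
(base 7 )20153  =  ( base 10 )4889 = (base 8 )11431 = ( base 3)20201002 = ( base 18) F1B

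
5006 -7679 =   -  2673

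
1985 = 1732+253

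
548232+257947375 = 258495607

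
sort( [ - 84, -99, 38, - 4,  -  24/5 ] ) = [-99 , - 84,-24/5, - 4,38 ] 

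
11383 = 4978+6405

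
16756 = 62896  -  46140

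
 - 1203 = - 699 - 504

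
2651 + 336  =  2987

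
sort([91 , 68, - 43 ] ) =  [  -  43 , 68 , 91 ]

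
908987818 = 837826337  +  71161481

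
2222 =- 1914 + 4136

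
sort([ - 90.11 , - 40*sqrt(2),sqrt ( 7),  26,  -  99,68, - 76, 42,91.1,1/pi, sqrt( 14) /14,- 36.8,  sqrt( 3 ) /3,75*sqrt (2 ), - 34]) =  [ - 99, - 90.11, - 76, - 40*sqrt( 2) ,-36.8 , - 34  ,  sqrt ( 14) /14,1/pi , sqrt(3)/3,sqrt( 7),26 , 42,68,91.1, 75 * sqrt( 2)] 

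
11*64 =704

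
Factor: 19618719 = 3^1* 103^1*173^1 * 367^1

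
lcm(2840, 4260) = 8520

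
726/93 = 7 + 25/31 = 7.81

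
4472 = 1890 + 2582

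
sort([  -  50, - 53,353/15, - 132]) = [ - 132, - 53, - 50, 353/15]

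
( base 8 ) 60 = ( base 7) 66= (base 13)39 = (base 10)48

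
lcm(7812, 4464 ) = 31248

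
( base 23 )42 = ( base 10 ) 94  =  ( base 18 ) 54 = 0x5E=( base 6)234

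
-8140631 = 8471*( - 961 ) 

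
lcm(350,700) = 700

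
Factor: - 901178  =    -  2^1 * 47^1*9587^1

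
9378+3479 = 12857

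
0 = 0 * 58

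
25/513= 25/513 = 0.05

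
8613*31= 267003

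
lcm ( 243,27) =243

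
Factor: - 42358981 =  - 7^2*131^1*6599^1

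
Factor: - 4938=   -  2^1*3^1*823^1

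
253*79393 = 20086429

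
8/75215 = 8/75215 = 0.00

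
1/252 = 1/252  =  0.00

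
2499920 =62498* 40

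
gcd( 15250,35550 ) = 50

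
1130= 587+543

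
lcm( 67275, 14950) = 134550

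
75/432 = 25/144 = 0.17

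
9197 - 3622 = 5575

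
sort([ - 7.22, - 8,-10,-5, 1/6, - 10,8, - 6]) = [ - 10, - 10,  -  8, - 7.22,-6, - 5, 1/6, 8 ]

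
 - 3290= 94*(  -  35)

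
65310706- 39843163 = 25467543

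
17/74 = 17/74  =  0.23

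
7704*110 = 847440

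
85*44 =3740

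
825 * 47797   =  39432525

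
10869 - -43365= 54234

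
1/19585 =1/19585 = 0.00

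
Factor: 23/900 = 2^( - 2 ) * 3^( - 2)*5^( - 2) *23^1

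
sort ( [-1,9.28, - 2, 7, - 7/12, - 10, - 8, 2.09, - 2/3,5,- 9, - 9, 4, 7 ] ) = [-10, - 9 ,-9,  -  8,-2, - 1, - 2/3,-7/12, 2.09  ,  4,  5, 7, 7, 9.28 ] 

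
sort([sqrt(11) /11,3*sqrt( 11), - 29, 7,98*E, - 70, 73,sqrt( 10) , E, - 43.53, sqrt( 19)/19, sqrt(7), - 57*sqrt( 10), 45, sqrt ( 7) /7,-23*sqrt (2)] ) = [  -  57*sqrt( 10 ), - 70 ,-43.53, - 23*sqrt(2), - 29, sqrt( 19 ) /19, sqrt( 11) /11 , sqrt( 7 ) /7, sqrt( 7),E, sqrt( 10),7 , 3*sqrt(11), 45, 73,98 * E ] 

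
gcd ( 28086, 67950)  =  906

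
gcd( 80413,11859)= 1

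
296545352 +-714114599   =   - 417569247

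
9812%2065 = 1552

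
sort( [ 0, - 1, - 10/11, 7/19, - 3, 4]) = [ - 3, - 1, - 10/11,  0,7/19,4 ] 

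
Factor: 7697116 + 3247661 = 3^1*503^1*7253^1 = 10944777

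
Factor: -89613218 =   -  2^1*71^1*421^1*1499^1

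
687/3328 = 687/3328=0.21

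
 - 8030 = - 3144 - 4886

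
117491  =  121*971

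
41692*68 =2835056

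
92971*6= 557826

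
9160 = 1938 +7222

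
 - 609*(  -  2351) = 1431759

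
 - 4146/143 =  - 4146/143 = - 28.99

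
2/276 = 1/138 =0.01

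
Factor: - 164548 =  - 2^2*31^1 * 1327^1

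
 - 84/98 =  - 6/7=- 0.86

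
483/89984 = 483/89984  =  0.01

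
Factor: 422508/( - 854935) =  - 2^2*3^1*5^( - 1 )*137^1*163^( -1 )*257^1*1049^( - 1) 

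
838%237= 127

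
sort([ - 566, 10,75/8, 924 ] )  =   [ - 566, 75/8, 10,924 ]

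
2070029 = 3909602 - 1839573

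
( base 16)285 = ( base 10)645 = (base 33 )ji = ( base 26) OL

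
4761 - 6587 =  - 1826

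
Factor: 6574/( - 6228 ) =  - 2^( - 1 )*3^( - 2 )*19^1 = - 19/18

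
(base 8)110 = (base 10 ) 72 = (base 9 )80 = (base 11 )66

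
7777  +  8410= 16187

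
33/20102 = 33/20102 = 0.00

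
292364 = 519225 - 226861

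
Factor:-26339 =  - 26339^1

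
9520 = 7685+1835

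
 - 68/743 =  - 1 + 675/743 = - 0.09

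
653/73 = 8 + 69/73= 8.95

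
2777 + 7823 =10600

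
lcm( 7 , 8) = 56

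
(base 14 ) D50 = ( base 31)2me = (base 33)2DB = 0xA3A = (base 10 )2618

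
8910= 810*11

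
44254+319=44573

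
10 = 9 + 1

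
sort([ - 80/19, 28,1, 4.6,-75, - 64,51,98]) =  [  -  75,  -  64, - 80/19, 1,4.6,28, 51, 98]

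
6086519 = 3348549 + 2737970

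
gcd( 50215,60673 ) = 83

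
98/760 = 49/380 = 0.13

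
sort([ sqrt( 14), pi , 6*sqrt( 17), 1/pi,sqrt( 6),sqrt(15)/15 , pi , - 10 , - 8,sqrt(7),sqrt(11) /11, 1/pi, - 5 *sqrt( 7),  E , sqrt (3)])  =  [ - 5 * sqrt(7), - 10, - 8,  sqrt( 15) /15 , sqrt( 11 ) /11,1/pi, 1/pi, sqrt(3),sqrt(6),sqrt(7), E,pi, pi, sqrt( 14 ),6*sqrt(17 )]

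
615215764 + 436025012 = 1051240776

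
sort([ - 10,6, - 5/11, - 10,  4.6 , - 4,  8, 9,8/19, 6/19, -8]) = [ - 10, -10, - 8, - 4,  -  5/11, 6/19, 8/19, 4.6, 6, 8, 9]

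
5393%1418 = 1139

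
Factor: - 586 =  - 2^1*293^1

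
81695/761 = 107+268/761 = 107.35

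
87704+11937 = 99641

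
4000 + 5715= 9715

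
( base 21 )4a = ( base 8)136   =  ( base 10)94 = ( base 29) 37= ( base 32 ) 2U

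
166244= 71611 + 94633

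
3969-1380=2589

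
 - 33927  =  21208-55135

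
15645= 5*3129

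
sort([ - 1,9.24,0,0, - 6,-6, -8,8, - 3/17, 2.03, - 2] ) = [-8, - 6, - 6, - 2, - 1,  -  3/17 , 0,0,  2.03,8, 9.24]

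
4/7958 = 2/3979 = 0.00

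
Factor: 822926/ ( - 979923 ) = - 2^1*3^ ( - 1)*7^( - 1 )*13^1*31^1*1021^1 * 46663^(-1 )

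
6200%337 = 134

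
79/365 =79/365 = 0.22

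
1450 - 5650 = - 4200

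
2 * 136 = 272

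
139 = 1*139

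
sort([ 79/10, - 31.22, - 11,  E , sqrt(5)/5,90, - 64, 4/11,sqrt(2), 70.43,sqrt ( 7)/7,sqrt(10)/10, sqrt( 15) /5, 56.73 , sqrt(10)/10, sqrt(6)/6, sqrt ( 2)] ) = [ - 64, - 31.22,- 11,sqrt ( 10)/10 , sqrt( 10)/10,4/11, sqrt ( 7)/7 , sqrt ( 6)/6, sqrt(5)/5,sqrt ( 15) /5 , sqrt(2 ), sqrt(2), E, 79/10, 56.73,  70.43 , 90]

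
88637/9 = 88637/9 = 9848.56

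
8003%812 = 695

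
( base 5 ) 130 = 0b101000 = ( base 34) 16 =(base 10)40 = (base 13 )31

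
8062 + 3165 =11227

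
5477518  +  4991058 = 10468576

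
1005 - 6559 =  - 5554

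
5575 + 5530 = 11105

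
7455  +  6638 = 14093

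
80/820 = 4/41 = 0.10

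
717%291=135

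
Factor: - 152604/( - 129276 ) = 157/133=7^(  -  1)*19^(-1)*157^1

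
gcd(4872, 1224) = 24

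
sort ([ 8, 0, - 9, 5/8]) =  [ - 9, 0, 5/8,8]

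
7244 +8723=15967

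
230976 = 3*76992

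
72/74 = 36/37 = 0.97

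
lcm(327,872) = 2616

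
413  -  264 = 149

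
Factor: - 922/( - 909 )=2^1*3^( - 2)*101^( - 1)*461^1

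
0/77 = 0 = 0.00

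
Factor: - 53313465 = -3^1*5^1 * 3554231^1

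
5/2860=1/572 = 0.00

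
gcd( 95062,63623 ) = 149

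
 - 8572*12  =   - 102864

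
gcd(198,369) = 9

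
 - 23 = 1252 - 1275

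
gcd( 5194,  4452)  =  742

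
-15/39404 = -1 + 39389/39404=- 0.00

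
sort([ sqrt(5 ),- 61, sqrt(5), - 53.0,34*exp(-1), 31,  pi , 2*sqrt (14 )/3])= [ - 61,-53.0 , sqrt(5),sqrt(5),  2  *sqrt (14)/3,  pi,34*exp( - 1), 31]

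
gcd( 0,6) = 6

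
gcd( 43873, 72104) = 1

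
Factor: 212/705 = 2^2*3^( - 1)*5^( - 1)*47^ (  -  1)*53^1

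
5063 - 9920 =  - 4857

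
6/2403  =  2/801 = 0.00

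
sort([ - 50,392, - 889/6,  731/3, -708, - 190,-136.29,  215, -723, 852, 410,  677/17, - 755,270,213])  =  [  -  755, - 723, - 708, - 190, - 889/6,-136.29 ,-50,677/17, 213, 215 , 731/3,270, 392,  410, 852 ] 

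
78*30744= 2398032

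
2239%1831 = 408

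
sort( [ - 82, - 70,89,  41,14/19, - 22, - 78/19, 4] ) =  [-82,- 70, - 22 , - 78/19,14/19,4,41, 89]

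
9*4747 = 42723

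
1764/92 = 19 + 4/23  =  19.17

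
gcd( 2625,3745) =35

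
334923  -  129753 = 205170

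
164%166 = 164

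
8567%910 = 377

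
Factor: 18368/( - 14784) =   -  41/33 =-3^( - 1 ) * 11^( -1)*41^1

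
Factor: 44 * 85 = 2^2*5^1*11^1*17^1 = 3740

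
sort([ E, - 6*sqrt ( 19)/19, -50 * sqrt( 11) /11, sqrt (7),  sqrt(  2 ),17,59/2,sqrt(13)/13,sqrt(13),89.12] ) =[  -  50*sqrt( 11 )/11,  -  6*sqrt(19)/19,  sqrt( 13 )/13,sqrt( 2 ), sqrt(7) , E,sqrt(13 ),  17, 59/2 , 89.12] 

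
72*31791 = 2288952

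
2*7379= 14758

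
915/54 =305/18 = 16.94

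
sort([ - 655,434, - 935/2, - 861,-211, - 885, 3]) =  [ - 885, - 861, - 655, - 935/2, - 211, 3, 434]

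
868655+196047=1064702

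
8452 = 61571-53119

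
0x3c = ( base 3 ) 2020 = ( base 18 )36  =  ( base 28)24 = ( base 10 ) 60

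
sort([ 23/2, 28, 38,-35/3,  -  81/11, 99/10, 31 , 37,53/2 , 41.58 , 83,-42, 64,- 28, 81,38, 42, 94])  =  [ - 42,-28,-35/3, - 81/11, 99/10, 23/2,53/2, 28, 31, 37,38,38, 41.58, 42,64,81,  83, 94] 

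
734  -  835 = - 101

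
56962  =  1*56962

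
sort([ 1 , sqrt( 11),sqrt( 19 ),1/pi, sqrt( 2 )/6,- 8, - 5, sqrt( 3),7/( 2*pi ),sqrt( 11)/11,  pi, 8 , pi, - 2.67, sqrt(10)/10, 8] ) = [-8,-5,-2.67,sqrt(2)/6, sqrt(11 )/11, sqrt(10)/10, 1/pi , 1, 7/(2*pi ), sqrt( 3),pi,pi, sqrt(11),sqrt(19 ),8,8]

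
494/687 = 494/687 = 0.72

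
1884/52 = 471/13 = 36.23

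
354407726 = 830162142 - 475754416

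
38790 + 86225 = 125015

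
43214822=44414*973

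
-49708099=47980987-97689086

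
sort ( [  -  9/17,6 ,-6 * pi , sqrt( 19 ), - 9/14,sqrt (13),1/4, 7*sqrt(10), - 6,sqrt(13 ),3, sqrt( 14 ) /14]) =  [ - 6*pi, -6,  -  9/14, - 9/17,1/4, sqrt(14 )/14,3,  sqrt(13 ),sqrt ( 13), sqrt(19 ),6,7*sqrt(10) ] 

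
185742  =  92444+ 93298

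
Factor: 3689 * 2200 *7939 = 2^3*5^2*7^1 * 11^1*17^2 * 31^1* 467^1  =  64431336200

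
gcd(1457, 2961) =47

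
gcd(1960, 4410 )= 490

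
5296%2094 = 1108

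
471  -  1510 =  - 1039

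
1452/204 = 7+ 2/17 = 7.12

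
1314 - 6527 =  - 5213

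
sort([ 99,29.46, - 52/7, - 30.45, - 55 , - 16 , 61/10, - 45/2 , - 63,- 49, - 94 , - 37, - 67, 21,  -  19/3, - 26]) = [-94, - 67, - 63,-55, - 49, - 37 , - 30.45, - 26 , - 45/2, - 16, -52/7, - 19/3,61/10,  21, 29.46 , 99]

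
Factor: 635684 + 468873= 1104557 = 1104557^1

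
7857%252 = 45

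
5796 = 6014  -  218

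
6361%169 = 108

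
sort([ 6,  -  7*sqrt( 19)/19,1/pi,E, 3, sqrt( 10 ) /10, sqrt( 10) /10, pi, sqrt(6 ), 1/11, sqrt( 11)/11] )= [ - 7*sqrt( 19) /19, 1/11,sqrt( 11) /11 , sqrt( 10) /10,sqrt( 10 )/10, 1/pi, sqrt (6 ), E,3,pi, 6]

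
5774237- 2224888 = 3549349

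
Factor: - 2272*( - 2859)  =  6495648  =  2^5*3^1*71^1*953^1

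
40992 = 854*48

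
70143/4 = 70143/4 = 17535.75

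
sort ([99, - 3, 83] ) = [ - 3, 83,  99] 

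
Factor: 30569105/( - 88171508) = -2^( - 2)*5^1*7^1*601^( - 1)*36677^(-1) * 873403^1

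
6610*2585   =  17086850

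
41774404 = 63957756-22183352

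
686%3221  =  686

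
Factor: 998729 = 23^1*173^1*251^1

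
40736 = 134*304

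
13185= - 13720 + 26905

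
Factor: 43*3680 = 2^5 * 5^1*23^1*43^1  =  158240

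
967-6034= - 5067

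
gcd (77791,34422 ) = 1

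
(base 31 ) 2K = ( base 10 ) 82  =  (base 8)122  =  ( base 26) 34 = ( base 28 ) 2q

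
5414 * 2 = 10828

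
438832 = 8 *54854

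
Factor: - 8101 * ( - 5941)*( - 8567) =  - 412312927247  =  - 13^2*457^1*659^1*8101^1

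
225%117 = 108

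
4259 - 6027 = -1768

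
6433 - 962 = 5471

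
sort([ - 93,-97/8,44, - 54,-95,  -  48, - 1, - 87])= [  -  95,  -  93, - 87,-54, -48, - 97/8,-1,44 ] 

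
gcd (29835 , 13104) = 117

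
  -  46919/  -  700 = 67 + 19/700 = 67.03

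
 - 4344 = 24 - 4368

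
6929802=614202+6315600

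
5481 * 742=4066902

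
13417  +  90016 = 103433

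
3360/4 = 840 = 840.00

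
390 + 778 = 1168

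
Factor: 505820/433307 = 2^2*5^1*7^( - 1 )*37^( - 1) * 239^ ( - 1 ) * 3613^1 = 72260/61901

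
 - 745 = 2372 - 3117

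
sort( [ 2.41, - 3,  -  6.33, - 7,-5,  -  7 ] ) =[ - 7 ,-7, - 6.33, - 5,-3,2.41 ] 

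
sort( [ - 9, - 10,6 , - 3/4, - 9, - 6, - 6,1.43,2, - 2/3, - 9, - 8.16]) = [ - 10, - 9, -9,-9,-8.16,  -  6, - 6, - 3/4, - 2/3, 1.43,2,6] 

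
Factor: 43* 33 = 1419 = 3^1 * 11^1 * 43^1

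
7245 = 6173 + 1072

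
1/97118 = 1/97118 = 0.00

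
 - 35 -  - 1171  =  1136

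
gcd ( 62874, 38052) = 126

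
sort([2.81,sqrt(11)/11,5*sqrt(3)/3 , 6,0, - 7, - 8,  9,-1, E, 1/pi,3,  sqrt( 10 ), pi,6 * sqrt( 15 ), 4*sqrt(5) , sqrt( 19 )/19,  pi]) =[-8 , -7,  -  1,0,  sqrt( 19 ) /19, sqrt(11 )/11,1/pi,E, 2.81,5 * sqrt( 3 ) /3,3,pi , pi,  sqrt( 10),6, 4*sqrt( 5 ),9,6*sqrt (15 )] 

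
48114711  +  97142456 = 145257167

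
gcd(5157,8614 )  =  1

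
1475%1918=1475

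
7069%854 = 237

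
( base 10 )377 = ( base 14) 1cd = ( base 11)313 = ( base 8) 571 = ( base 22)h3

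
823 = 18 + 805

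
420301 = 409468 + 10833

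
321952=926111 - 604159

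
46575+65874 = 112449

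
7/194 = 7/194 =0.04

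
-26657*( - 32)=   853024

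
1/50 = 1/50 = 0.02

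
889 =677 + 212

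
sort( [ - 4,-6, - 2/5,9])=[- 6,-4, - 2/5 , 9 ] 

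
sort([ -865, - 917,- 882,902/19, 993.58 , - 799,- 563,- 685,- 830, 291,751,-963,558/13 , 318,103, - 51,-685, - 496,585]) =[-963, - 917,-882, - 865 , - 830, - 799,  -  685, - 685 , - 563,  -  496,  -  51,558/13, 902/19, 103,291,318,  585,751,993.58]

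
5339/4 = 1334 + 3/4  =  1334.75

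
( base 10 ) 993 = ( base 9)1323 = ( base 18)313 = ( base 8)1741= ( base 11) 823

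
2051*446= 914746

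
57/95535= 19/31845 = 0.00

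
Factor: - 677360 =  - 2^4 * 5^1*8467^1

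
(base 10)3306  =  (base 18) A3C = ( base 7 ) 12432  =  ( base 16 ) cea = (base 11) 2536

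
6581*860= 5659660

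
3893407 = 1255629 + 2637778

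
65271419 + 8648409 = 73919828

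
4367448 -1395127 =2972321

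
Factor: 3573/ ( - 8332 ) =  - 2^( - 2 )*3^2 * 397^1 * 2083^( - 1 ) 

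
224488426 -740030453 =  - 515542027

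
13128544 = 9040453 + 4088091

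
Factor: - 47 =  - 47^1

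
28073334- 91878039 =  - 63804705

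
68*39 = 2652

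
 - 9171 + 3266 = - 5905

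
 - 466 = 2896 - 3362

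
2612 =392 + 2220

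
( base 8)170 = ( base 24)50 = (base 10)120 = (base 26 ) 4G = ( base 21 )5f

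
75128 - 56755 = 18373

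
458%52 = 42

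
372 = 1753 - 1381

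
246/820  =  3/10 = 0.30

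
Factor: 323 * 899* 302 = 2^1*17^1*19^1*29^1 * 31^1 *151^1=87693854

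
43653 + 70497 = 114150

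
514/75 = 514/75 = 6.85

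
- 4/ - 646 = 2/323 = 0.01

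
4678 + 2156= 6834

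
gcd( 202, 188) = 2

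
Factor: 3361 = 3361^1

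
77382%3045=1257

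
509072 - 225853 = 283219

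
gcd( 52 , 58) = 2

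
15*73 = 1095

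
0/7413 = 0 = 0.00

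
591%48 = 15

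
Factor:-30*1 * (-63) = 2^1*3^3*5^1*7^1 = 1890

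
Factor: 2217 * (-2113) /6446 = - 4684521/6446= - 2^( - 1 )*3^1*11^(-1)*293^( - 1)*739^1*2113^1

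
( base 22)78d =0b110111111001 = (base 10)3577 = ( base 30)3t7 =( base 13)1822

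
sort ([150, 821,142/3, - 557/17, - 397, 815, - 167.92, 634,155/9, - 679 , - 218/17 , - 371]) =[ - 679, - 397, - 371, -167.92, - 557/17, - 218/17,  155/9,142/3 , 150,634,815 , 821]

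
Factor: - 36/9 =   -  2^2 =-4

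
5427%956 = 647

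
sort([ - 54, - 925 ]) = [ - 925 , - 54 ] 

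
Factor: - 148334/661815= -2^1*3^( - 2 )*5^( - 1 )*7^(-1)* 11^ (  -  1)*191^(  -  1)*74167^1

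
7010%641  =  600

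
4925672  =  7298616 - 2372944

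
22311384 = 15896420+6414964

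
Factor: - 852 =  - 2^2*3^1*71^1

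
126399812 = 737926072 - 611526260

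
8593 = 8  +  8585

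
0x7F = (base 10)127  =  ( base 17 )78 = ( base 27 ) 4J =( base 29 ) 4B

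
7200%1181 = 114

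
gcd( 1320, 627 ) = 33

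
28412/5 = 28412/5 = 5682.40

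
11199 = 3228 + 7971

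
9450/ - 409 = -24 + 366/409 = - 23.11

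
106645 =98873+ 7772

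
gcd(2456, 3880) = 8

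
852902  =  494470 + 358432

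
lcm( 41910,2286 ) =125730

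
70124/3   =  70124/3 = 23374.67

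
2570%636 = 26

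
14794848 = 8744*1692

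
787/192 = 787/192 = 4.10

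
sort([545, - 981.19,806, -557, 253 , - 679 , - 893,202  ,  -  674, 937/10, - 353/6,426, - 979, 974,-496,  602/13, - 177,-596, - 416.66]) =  [ - 981.19, - 979, - 893, - 679, - 674, - 596, - 557,-496 , - 416.66, - 177, - 353/6, 602/13 , 937/10, 202,  253,426, 545 , 806,  974 ] 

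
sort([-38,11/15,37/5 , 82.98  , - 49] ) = [ -49 , - 38  ,  11/15, 37/5,82.98]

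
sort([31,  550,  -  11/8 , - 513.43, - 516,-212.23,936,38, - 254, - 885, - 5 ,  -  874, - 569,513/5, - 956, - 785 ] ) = [-956,-885, - 874, - 785, - 569, - 516, - 513.43, - 254, -212.23, - 5, - 11/8,31, 38, 513/5,550, 936]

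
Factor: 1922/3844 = 2^ (  -  1) = 1/2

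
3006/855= 3 + 49/95= 3.52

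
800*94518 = 75614400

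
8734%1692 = 274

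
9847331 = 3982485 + 5864846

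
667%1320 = 667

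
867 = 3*289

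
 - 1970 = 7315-9285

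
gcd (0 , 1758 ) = 1758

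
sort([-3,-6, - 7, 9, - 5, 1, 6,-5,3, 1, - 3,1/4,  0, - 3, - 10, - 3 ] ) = [ - 10,- 7,-6 ,-5,- 5, - 3, -3 ,-3,-3,  0,  1/4, 1, 1, 3,6, 9]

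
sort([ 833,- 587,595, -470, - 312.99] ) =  [ - 587 ,-470, - 312.99,  595,833 ] 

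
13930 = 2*6965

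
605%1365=605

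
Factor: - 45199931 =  - 7^1*487^1*13259^1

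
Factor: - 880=-2^4*5^1*11^1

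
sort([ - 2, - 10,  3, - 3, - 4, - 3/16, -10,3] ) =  [  -  10, - 10,-4, - 3,-2 , - 3/16,3,3] 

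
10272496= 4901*2096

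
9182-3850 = 5332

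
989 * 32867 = 32505463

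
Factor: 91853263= 5303^1*17321^1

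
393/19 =20+13/19 = 20.68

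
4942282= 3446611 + 1495671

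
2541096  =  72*35293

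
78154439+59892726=138047165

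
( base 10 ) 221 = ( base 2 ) 11011101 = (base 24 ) 95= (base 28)7P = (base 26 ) 8D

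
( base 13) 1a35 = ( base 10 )3931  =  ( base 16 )f5b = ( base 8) 7533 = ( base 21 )8J4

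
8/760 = 1/95=0.01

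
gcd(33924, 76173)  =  3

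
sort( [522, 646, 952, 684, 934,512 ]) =[ 512, 522, 646, 684, 934,952 ] 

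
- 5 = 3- 8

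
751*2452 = 1841452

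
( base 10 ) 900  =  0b1110000100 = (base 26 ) 18G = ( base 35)PP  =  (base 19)297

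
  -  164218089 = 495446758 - 659664847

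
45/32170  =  9/6434 = 0.00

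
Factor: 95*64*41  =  2^6*5^1*19^1*41^1 = 249280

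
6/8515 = 6/8515 = 0.00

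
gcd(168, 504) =168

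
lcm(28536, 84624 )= 2454096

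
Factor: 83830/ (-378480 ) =-2^(-3 )*3^(-1 ) *19^ ( - 1) *101^1 = -101/456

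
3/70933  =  3/70933 = 0.00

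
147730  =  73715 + 74015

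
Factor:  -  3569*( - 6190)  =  2^1*5^1*43^1*83^1* 619^1= 22092110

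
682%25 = 7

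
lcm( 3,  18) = 18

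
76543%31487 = 13569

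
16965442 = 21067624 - 4102182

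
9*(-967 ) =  - 8703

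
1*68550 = 68550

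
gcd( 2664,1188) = 36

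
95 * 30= 2850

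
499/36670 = 499/36670= 0.01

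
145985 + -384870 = -238885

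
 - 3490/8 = -437 + 3/4 = -436.25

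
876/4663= 876/4663 = 0.19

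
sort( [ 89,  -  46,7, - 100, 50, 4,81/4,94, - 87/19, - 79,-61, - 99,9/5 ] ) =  [ - 100, - 99, - 79, - 61,  -  46, - 87/19,9/5 , 4,7,81/4, 50,89, 94 ] 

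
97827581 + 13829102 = 111656683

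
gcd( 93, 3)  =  3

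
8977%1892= 1409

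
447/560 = 447/560 = 0.80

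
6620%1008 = 572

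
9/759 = 3/253 = 0.01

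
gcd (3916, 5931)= 1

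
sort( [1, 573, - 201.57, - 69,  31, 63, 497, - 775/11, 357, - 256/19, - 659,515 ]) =[ - 659, - 201.57, - 775/11, - 69, - 256/19,  1, 31, 63,  357,497,515,  573 ] 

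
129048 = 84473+44575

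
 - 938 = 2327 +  - 3265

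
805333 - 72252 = 733081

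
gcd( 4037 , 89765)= 1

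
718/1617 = 718/1617=0.44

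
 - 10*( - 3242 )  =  32420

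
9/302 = 9/302=   0.03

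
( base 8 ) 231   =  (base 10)153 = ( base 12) 109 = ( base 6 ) 413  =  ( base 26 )5N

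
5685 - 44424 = -38739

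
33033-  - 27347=60380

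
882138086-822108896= 60029190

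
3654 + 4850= 8504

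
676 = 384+292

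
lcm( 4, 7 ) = 28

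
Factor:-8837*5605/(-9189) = 49531385/9189 = 3^( - 2)*5^1*19^1 * 59^1*1021^( - 1 ) *8837^1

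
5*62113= 310565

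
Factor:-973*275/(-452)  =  2^( - 2)*5^2*7^1* 11^1*113^( - 1)*139^1 =267575/452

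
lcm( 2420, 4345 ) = 191180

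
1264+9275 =10539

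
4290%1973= 344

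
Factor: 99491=7^1*61^1* 233^1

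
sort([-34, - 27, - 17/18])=[ - 34, - 27,  -  17/18 ] 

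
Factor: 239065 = 5^1*137^1 * 349^1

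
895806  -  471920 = 423886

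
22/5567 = 22/5567 =0.00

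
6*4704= 28224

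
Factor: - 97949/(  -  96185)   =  5^ ( - 1 )* 41^1*2389^1*19237^(-1)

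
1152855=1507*765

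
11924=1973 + 9951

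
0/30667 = 0  =  0.00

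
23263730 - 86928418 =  -63664688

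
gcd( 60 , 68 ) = 4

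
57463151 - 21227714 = 36235437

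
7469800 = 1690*4420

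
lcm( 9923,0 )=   0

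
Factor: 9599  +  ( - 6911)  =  2688 = 2^7*3^1*7^1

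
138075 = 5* 27615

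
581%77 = 42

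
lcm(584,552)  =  40296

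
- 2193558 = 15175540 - 17369098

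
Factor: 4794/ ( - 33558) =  - 1/7 = -  7^( - 1)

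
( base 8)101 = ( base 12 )55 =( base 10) 65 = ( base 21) 32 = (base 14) 49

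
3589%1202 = 1185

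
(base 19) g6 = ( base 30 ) AA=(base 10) 310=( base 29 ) ak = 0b100110110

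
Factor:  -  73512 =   -  2^3*3^2*1021^1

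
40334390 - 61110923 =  - 20776533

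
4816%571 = 248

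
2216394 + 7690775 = 9907169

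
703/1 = 703  =  703.00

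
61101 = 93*657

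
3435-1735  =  1700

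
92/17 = 5 + 7/17= 5.41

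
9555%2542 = 1929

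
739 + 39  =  778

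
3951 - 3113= 838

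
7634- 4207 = 3427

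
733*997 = 730801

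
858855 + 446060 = 1304915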